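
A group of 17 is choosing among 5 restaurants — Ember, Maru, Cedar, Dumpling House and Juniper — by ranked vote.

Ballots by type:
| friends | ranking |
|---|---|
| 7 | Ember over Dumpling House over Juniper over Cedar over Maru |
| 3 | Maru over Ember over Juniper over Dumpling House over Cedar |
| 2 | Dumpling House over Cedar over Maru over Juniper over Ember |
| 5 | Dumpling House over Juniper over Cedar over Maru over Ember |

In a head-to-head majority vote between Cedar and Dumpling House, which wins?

No ballot ranks Cedar above Dumpling House: 0.
Ballots ranking Dumpling House above Cedar: 17 − 0 = 17.
Dumpling House wins the head-to-head 17–0.

Dumpling House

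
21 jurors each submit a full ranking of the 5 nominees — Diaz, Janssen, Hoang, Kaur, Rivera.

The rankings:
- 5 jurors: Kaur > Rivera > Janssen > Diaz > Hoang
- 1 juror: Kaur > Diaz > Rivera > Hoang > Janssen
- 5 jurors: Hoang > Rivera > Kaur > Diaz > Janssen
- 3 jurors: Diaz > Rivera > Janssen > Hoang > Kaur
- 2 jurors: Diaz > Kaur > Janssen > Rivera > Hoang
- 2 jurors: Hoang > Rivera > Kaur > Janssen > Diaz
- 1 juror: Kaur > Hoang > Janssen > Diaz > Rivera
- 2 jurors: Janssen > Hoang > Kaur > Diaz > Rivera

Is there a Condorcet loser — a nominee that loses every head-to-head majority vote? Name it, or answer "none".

Pairwise majorities:
Diaz–Janssen: Diaz 11–10.
Diaz vs Hoang: Diaz wins 11–10.
Diaz vs Kaur: 3+2 = 5 for Diaz, 16 for Kaur — Kaur by 16–5.
Diaz vs Rivera: Rivera, 12–9.
Janssen vs Hoang: 5+3+2+2 = 12 for Janssen, 9 for Hoang — Janssen by 12–9.
Janssen vs Kaur: 3+2 = 5 for Janssen, 16 for Kaur — Kaur by 16–5.
Janssen vs Rivera: Janssen is ranked higher on 2+1+2 = 5 ballots, Rivera on 16. Rivera wins 16–5.
Hoang vs Kaur: 5+3+2+2 = 12 for Hoang, 9 for Kaur — Hoang by 12–9.
Hoang vs Rivera: Hoang is ranked higher on 5+2+1+2 = 10 ballots, Rivera on 11. Rivera wins 11–10.
Kaur vs Rivera: Kaur is ranked higher on 5+1+2+1+2 = 11 ballots, Rivera on 10. Kaur wins 11–10.
No nominee is winless: Diaz beats Janssen; Janssen beats Hoang; Hoang beats Kaur; Kaur beats Diaz; Rivera beats Diaz. There is no Condorcet loser.

none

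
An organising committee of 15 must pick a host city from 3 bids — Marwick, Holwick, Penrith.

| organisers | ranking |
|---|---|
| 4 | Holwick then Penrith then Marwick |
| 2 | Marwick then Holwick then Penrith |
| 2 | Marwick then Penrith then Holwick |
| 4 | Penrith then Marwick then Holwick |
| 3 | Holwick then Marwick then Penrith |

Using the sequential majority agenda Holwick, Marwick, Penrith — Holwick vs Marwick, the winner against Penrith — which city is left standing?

Penrith

Round 1: Holwick vs Marwick — 7–8, Marwick advances.
Round 2: Marwick vs Penrith — 7–8, Penrith advances.
Penrith survives the agenda.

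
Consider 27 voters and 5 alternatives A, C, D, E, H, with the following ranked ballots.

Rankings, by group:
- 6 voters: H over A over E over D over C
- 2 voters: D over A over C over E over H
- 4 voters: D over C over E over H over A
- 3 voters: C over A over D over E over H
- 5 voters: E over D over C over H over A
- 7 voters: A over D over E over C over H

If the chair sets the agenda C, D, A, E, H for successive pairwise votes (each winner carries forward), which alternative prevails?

H

Round 1: C vs D — 3–24, D advances.
Round 2: D vs A — 11–16, A advances.
Round 3: A vs E — 18–9, A advances.
Round 4: A vs H — 12–15, H advances.
H survives the agenda.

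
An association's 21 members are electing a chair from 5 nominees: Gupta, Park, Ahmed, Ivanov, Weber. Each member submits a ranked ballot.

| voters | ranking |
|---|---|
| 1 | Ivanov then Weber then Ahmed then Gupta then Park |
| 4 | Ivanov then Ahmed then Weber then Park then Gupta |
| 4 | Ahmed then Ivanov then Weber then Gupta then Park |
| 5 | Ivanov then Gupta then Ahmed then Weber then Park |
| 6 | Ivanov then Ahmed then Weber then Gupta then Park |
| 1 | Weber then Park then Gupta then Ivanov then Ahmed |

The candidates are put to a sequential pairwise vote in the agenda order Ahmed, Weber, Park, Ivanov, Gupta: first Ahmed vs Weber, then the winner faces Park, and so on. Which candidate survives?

Round 1: Ahmed vs Weber — 19–2, Ahmed advances.
Round 2: Ahmed vs Park — 20–1, Ahmed advances.
Round 3: Ahmed vs Ivanov — 4–17, Ivanov advances.
Round 4: Ivanov vs Gupta — 20–1, Ivanov advances.
The agenda winner is Ivanov.

Ivanov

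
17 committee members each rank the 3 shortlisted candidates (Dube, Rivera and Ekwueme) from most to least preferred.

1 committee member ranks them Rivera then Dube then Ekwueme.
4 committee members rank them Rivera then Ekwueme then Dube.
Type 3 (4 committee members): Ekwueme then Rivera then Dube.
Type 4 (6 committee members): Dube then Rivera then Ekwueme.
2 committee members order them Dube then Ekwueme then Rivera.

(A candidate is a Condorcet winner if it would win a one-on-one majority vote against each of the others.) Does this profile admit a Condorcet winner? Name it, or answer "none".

Rivera

Pairwise majorities:
Dube–Rivera: Rivera 9–8.
Dube vs Ekwueme: Dube wins 9–8.
Rivera vs Ekwueme: Rivera, 11–6.
Rivera beats each of Dube, Ekwueme — Rivera is the Condorcet winner.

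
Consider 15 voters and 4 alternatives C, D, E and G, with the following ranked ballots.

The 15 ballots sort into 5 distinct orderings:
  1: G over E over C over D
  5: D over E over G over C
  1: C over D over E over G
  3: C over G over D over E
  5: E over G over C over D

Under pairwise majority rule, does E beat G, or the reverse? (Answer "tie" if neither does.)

Ballots ranking E above G: 5 + 1 + 5 = 11.
Ballots ranking G above E: 15 − 11 = 4.
E wins the head-to-head 11–4.

E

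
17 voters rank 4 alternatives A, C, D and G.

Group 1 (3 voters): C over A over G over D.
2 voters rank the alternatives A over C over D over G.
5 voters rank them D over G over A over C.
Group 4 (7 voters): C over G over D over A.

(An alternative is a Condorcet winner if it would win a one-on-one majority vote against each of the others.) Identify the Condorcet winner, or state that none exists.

Head-to-head results (17 voters):
A vs C: A preferred on 2+5 = 7 ballots; C wins 10–7.
A vs D: A preferred on 3+2 = 5 ballots; D wins 12–5.
A vs G: 3+2 = 5 for A, 12 for G — G by 12–5.
C vs D: C is ranked higher on 3+2+7 = 12 ballots, D on 5. C wins 12–5.
C vs G: C preferred on 3+2+7 = 12 ballots; C wins 12–5.
D vs G: 7 to 10, G.
Only C has no losses; C is the Condorcet winner.

C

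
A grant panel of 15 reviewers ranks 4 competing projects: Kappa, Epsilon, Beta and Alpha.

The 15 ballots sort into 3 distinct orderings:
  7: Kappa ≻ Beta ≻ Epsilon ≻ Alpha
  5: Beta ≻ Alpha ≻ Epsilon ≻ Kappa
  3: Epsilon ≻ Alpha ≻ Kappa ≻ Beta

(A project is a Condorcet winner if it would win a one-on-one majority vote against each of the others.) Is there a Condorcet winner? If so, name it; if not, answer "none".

none

Pairwise majorities:
Kappa vs Epsilon: Epsilon, 8–7.
Kappa–Beta: Kappa 10–5.
Kappa vs Alpha: Alpha wins 8–7.
Epsilon vs Beta: Beta, 12–3.
Epsilon–Alpha: Epsilon 10–5.
Beta vs Alpha: Beta wins 12–3.
Each project drops at least one matchup (Kappa loses to Epsilon; Epsilon loses to Beta; Beta loses to Kappa; Alpha loses to Epsilon); the cycle Kappa beats Beta beats Epsilon beats Kappa rules out a Condorcet winner.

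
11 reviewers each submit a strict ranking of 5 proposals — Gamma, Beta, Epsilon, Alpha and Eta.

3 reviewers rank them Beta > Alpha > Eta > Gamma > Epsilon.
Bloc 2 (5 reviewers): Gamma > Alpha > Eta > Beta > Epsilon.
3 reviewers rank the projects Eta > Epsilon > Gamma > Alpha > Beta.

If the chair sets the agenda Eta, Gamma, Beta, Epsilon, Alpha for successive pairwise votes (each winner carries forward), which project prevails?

Alpha

Round 1: Eta vs Gamma — 6–5, Eta advances.
Round 2: Eta vs Beta — 8–3, Eta advances.
Round 3: Eta vs Epsilon — 11–0, Eta advances.
Round 4: Eta vs Alpha — 3–8, Alpha advances.
The agenda winner is Alpha.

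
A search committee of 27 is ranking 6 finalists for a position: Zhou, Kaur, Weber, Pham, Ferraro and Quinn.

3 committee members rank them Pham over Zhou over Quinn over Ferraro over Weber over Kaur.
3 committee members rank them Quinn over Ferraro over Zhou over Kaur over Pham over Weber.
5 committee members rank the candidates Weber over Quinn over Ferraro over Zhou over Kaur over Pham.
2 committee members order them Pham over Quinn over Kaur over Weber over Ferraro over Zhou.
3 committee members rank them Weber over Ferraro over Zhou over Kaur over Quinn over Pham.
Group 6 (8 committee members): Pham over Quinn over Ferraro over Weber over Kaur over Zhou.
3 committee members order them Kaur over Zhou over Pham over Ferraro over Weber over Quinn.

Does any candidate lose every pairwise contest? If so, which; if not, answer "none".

Head-to-head results (27 committee members):
Zhou–Kaur: Zhou 14–13.
Zhou vs Weber: Weber wins 18–9.
Zhou vs Pham: 3+5+3+3 = 14 for Zhou, 13 for Pham — Zhou by 14–13.
Zhou vs Ferraro: 6 to 21, Ferraro.
Zhou vs Quinn: Quinn, 18–9.
Kaur vs Weber: 8 to 19, Weber.
Kaur–Pham: Kaur 14–13.
Kaur vs Ferraro: Ferraro wins 22–5.
Kaur vs Quinn: Kaur preferred on 3+3 = 6 ballots; Quinn wins 21–6.
Weber vs Pham: Pham wins 19–8.
Weber vs Ferraro: 10 to 17, Ferraro.
Weber vs Quinn: 5+3+3 = 11 for Weber, 16 for Quinn — Quinn by 16–11.
Pham vs Ferraro: Pham preferred on 3+2+8+3 = 16 ballots; Pham wins 16–11.
Pham vs Quinn: Pham wins 16–11.
Ferraro vs Quinn: 6 to 21, Quinn.
Each candidate has at least one pairwise win (Zhou beats Kaur; Kaur beats Pham; Weber beats Zhou; Pham beats Weber; Ferraro beats Zhou; Quinn beats Zhou) — no Condorcet loser.

none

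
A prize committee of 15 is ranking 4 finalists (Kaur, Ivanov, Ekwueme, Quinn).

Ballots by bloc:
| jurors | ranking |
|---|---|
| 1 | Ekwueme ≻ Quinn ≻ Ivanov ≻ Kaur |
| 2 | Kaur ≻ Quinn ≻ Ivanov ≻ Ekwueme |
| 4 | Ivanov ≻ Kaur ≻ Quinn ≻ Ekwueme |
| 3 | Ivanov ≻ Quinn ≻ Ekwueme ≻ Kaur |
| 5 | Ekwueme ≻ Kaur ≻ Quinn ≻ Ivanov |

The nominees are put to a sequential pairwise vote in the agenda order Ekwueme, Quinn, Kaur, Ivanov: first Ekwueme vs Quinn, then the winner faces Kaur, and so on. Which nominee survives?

Round 1: Ekwueme vs Quinn — 6–9, Quinn advances.
Round 2: Quinn vs Kaur — 4–11, Kaur advances.
Round 3: Kaur vs Ivanov — 7–8, Ivanov advances.
Ivanov survives the agenda.

Ivanov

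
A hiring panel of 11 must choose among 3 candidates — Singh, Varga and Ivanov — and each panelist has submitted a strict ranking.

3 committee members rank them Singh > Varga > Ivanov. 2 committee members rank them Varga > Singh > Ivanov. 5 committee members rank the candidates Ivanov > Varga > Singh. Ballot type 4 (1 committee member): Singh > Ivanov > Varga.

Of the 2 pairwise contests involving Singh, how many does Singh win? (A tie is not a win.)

1

Singh against each rival (11 committee members):
Singh–Varga: Varga 7–4.
Singh vs Ivanov: Singh wins 6–5.
Singh beats Ivanov; loses to Varga — 1 pairwise win.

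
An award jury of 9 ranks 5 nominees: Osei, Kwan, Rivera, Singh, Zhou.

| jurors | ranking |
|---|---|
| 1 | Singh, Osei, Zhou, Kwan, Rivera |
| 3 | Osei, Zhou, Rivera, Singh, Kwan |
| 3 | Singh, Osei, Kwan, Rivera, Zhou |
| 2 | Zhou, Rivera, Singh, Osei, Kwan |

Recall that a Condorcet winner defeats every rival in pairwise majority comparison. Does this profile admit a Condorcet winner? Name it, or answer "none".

Check each pair by majority over 9 ballots:
Osei vs Kwan: Osei is ranked higher on 1+3+3+2 = 9 ballots, Kwan on 0. Osei wins 9–0.
Osei vs Rivera: Osei is ranked higher on 1+3+3 = 7 ballots, Rivera on 2. Osei wins 7–2.
Osei vs Singh: Osei is ranked higher on 3 ballots, Singh on 6. Singh wins 6–3.
Osei vs Zhou: 1+3+3 = 7 for Osei, 2 for Zhou — Osei by 7–2.
Kwan vs Rivera: 4 to 5, Rivera.
Kwan vs Singh: Kwan preferred on 0 ballots; Singh wins 9–0.
Kwan vs Zhou: Kwan is ranked higher on 3 ballots, Zhou on 6. Zhou wins 6–3.
Rivera vs Singh: Rivera is ranked higher on 3+2 = 5 ballots, Singh on 4. Rivera wins 5–4.
Rivera vs Zhou: Rivera preferred on 3 ballots; Zhou wins 6–3.
Singh vs Zhou: 4 to 5, Zhou.
No nominee is unbeaten: Osei loses to Singh; Kwan loses to Osei; Rivera loses to Osei; Singh loses to Rivera; Zhou loses to Osei. In particular Osei → Rivera → Singh → Osei is a majority cycle — no Condorcet winner exists.

none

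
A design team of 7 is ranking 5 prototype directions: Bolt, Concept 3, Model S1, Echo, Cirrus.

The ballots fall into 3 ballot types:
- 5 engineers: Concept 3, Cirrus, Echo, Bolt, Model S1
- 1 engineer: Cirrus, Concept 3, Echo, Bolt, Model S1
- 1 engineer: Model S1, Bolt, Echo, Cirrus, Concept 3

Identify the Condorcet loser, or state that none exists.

Model S1

Head-to-head results (7 engineers):
Bolt vs Concept 3: Bolt is ranked higher on 1 ballot, Concept 3 on 6. Concept 3 wins 6–1.
Bolt vs Model S1: Bolt, 6–1.
Bolt vs Echo: 1 for Bolt, 6 for Echo — Echo by 6–1.
Bolt vs Cirrus: 1 to 6, Cirrus.
Concept 3 vs Model S1: 6 to 1, Concept 3.
Concept 3 vs Echo: Concept 3 preferred on 5+1 = 6 ballots; Concept 3 wins 6–1.
Concept 3 vs Cirrus: Concept 3 preferred on 5 ballots; Concept 3 wins 5–2.
Model S1 vs Echo: Echo, 6–1.
Model S1 vs Cirrus: 1 for Model S1, 6 for Cirrus — Cirrus by 6–1.
Echo vs Cirrus: Cirrus, 6–1.
Only Model S1 has no wins; Model S1 is the Condorcet loser.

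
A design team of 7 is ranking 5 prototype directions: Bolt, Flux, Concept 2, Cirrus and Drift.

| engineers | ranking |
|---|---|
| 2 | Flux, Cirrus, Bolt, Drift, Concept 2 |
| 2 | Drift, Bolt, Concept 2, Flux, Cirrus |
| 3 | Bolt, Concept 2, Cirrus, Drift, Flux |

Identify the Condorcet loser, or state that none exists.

Pairwise majorities:
Bolt vs Flux: Bolt wins 5–2.
Bolt vs Concept 2: 2+2+3 = 7 for Bolt, 0 for Concept 2 — Bolt by 7–0.
Bolt vs Cirrus: 2+3 = 5 for Bolt, 2 for Cirrus — Bolt by 5–2.
Bolt vs Drift: Bolt, 5–2.
Flux vs Concept 2: Concept 2 wins 5–2.
Flux–Cirrus: Flux 4–3.
Flux vs Drift: Drift, 5–2.
Concept 2 vs Cirrus: Concept 2 wins 5–2.
Concept 2 vs Drift: Drift, 4–3.
Cirrus vs Drift: Cirrus is ranked higher on 2+3 = 5 ballots, Drift on 2. Cirrus wins 5–2.
Every design wins at least one matchup (Bolt beats Flux; Flux beats Cirrus; Concept 2 beats Flux; Cirrus beats Drift; Drift beats Flux), so there is no Condorcet loser.

none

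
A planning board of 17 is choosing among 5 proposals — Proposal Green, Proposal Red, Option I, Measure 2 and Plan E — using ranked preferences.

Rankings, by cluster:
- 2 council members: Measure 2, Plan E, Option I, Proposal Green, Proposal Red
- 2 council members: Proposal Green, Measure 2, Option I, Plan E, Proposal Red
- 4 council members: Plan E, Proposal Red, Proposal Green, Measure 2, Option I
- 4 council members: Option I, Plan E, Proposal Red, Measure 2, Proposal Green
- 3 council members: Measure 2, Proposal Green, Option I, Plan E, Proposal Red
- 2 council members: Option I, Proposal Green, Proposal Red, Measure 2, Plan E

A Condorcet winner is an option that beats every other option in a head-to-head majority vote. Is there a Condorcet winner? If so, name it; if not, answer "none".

none

Head-to-head results (17 council members):
Proposal Green vs Proposal Red: Proposal Green wins 9–8.
Proposal Green vs Option I: 2+4+3 = 9 for Proposal Green, 8 for Option I — Proposal Green by 9–8.
Proposal Green vs Measure 2: Measure 2 wins 9–8.
Proposal Green vs Plan E: Proposal Green preferred on 2+3+2 = 7 ballots; Plan E wins 10–7.
Proposal Red vs Option I: Option I wins 13–4.
Proposal Red–Measure 2: Proposal Red 10–7.
Proposal Red vs Plan E: Plan E wins 15–2.
Option I vs Measure 2: 4+2 = 6 for Option I, 11 for Measure 2 — Measure 2 by 11–6.
Option I–Plan E: Option I 11–6.
Measure 2–Plan E: Measure 2 9–8.
Each option drops at least one matchup (Proposal Green loses to Measure 2; Proposal Red loses to Proposal Green; Option I loses to Proposal Green; Measure 2 loses to Proposal Red; Plan E loses to Option I); the cycle Proposal Green beats Proposal Red beats Measure 2 beats Proposal Green rules out a Condorcet winner.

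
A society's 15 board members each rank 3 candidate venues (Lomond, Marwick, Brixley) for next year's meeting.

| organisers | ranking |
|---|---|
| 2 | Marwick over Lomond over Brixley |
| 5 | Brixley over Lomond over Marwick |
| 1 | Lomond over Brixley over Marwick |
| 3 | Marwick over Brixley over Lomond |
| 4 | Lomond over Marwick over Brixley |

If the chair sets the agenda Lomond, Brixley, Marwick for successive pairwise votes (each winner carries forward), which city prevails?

Marwick

Round 1: Lomond vs Brixley — 7–8, Brixley advances.
Round 2: Brixley vs Marwick — 6–9, Marwick advances.
Marwick survives the agenda.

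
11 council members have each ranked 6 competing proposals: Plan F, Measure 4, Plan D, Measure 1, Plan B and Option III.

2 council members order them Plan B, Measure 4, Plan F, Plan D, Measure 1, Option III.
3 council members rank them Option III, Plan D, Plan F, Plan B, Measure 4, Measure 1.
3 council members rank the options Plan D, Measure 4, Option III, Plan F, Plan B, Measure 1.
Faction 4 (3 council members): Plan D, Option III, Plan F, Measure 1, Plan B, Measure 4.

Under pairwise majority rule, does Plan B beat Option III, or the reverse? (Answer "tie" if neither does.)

Option III

Ballots ranking Plan B above Option III: 2.
Ballots ranking Option III above Plan B: 11 − 2 = 9.
Option III wins the head-to-head 9–2.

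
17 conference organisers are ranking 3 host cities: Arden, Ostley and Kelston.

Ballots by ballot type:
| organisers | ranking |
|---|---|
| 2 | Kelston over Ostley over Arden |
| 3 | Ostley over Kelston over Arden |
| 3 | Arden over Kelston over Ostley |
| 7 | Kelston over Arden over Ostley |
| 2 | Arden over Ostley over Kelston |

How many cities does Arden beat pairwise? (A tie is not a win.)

1

Arden against each rival (17 organisers):
Arden vs Ostley: Arden, 12–5.
Arden vs Kelston: Arden is ranked higher on 3+2 = 5 ballots, Kelston on 12. Kelston wins 12–5.
Arden beats Ostley; loses to Kelston — 1 pairwise win.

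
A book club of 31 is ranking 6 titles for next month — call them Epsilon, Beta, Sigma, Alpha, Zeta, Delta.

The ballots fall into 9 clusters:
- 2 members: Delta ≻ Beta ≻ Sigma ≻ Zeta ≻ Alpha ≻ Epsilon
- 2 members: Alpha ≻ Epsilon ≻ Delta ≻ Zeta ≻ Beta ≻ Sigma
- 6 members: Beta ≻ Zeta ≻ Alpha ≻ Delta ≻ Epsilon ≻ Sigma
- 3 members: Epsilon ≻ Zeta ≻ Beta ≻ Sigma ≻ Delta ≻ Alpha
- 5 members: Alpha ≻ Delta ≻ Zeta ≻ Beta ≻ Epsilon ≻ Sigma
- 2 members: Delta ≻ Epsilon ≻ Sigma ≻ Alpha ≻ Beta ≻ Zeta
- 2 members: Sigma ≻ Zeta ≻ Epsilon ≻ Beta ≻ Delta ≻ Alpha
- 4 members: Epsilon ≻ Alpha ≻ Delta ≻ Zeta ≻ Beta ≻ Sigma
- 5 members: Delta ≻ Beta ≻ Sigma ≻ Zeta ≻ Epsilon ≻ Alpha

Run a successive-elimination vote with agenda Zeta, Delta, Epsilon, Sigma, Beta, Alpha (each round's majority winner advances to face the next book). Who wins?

Round 1: Zeta vs Delta — 11–20, Delta advances.
Round 2: Delta vs Epsilon — 20–11, Delta advances.
Round 3: Delta vs Sigma — 26–5, Delta advances.
Round 4: Delta vs Beta — 20–11, Delta advances.
Round 5: Delta vs Alpha — 14–17, Alpha advances.
Alpha survives the agenda.

Alpha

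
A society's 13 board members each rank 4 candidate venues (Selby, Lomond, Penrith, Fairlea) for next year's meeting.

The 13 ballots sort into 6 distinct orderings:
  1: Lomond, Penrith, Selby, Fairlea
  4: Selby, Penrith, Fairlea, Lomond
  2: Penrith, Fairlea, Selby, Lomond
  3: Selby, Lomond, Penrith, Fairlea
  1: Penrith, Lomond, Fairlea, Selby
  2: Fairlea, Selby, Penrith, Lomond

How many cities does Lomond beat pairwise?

0

Lomond against each rival (13 organisers):
Lomond vs Selby: Lomond preferred on 1+1 = 2 ballots; Selby wins 11–2.
Lomond vs Penrith: Penrith wins 9–4.
Lomond vs Fairlea: 5 to 8, Fairlea.
Lomond beats no one; loses to Selby, Penrith, Fairlea — 0 pairwise wins.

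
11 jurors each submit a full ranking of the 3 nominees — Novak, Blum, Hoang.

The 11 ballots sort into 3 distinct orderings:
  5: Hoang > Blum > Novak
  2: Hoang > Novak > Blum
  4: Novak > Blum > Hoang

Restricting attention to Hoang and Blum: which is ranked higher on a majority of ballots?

Hoang

Ballots ranking Hoang above Blum: 5 + 2 = 7.
Ballots ranking Blum above Hoang: 11 − 7 = 4.
Hoang wins the head-to-head 7–4.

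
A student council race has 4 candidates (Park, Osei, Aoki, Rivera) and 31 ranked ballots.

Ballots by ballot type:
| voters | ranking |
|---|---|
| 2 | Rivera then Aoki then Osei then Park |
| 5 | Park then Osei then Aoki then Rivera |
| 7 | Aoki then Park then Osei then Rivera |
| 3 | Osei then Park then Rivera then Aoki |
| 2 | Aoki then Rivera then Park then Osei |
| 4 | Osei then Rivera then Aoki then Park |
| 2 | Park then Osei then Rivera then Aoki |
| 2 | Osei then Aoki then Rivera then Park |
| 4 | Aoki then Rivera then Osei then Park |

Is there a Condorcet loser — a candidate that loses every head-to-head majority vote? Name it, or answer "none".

Pairwise majorities:
Park vs Osei: Park, 16–15.
Park vs Aoki: 5+3+2 = 10 for Park, 21 for Aoki — Aoki by 21–10.
Park vs Rivera: Park wins 17–14.
Osei vs Aoki: 16 to 15, Osei.
Osei vs Rivera: Osei preferred on 5+7+3+4+2+2 = 23 ballots; Osei wins 23–8.
Aoki–Rivera: Aoki 20–11.
Rivera loses to every other candidate — it is the Condorcet loser.

Rivera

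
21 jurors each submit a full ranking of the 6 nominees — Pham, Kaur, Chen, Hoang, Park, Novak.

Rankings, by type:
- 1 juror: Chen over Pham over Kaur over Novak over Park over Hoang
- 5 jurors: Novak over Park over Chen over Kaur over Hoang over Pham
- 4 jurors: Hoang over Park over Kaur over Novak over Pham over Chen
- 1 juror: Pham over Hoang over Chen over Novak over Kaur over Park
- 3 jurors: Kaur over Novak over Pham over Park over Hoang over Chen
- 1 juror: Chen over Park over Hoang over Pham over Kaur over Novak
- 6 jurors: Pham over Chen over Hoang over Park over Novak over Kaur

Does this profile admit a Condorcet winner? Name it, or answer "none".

none

Head-to-head results (21 jurors):
Pham vs Kaur: 9 to 12, Kaur.
Pham vs Chen: 14 to 7, Pham.
Pham vs Hoang: Pham preferred on 1+1+3+6 = 11 ballots; Pham wins 11–10.
Pham vs Park: 1+1+3+6 = 11 for Pham, 10 for Park — Pham by 11–10.
Pham vs Novak: 9 to 12, Novak.
Kaur vs Chen: Kaur preferred on 4+3 = 7 ballots; Chen wins 14–7.
Kaur vs Hoang: Kaur is ranked higher on 1+5+3 = 9 ballots, Hoang on 12. Hoang wins 12–9.
Kaur vs Park: Kaur preferred on 1+1+3 = 5 ballots; Park wins 16–5.
Kaur vs Novak: Kaur preferred on 1+4+3+1 = 9 ballots; Novak wins 12–9.
Chen vs Hoang: Chen is ranked higher on 1+5+1+6 = 13 ballots, Hoang on 8. Chen wins 13–8.
Chen vs Park: 9 to 12, Park.
Chen vs Novak: 1+1+1+6 = 9 for Chen, 12 for Novak — Novak by 12–9.
Hoang vs Park: Hoang is ranked higher on 4+1+6 = 11 ballots, Park on 10. Hoang wins 11–10.
Hoang vs Novak: Hoang is ranked higher on 4+1+1+6 = 12 ballots, Novak on 9. Hoang wins 12–9.
Park vs Novak: 4+1+6 = 11 for Park, 10 for Novak — Park by 11–10.
No nominee is unbeaten: Pham loses to Kaur; Kaur loses to Chen; Chen loses to Pham; Hoang loses to Pham; Park loses to Pham; Novak loses to Hoang. In particular Pham → Chen → Kaur → Pham is a majority cycle — no Condorcet winner exists.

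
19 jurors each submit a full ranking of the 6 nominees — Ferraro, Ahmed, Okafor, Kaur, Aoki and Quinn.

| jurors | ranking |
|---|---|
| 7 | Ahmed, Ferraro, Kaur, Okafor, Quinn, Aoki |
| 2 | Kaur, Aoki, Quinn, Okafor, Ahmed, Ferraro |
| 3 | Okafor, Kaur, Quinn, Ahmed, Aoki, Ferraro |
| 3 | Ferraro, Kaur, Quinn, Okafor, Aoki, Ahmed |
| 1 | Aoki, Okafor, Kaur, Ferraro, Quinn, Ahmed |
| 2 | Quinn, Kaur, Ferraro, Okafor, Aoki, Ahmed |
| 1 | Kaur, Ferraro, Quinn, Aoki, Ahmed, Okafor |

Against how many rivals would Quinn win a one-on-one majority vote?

Quinn against each rival (19 jurors):
Quinn–Ferraro: Ferraro 12–7.
Quinn vs Ahmed: 12 to 7, Quinn.
Quinn–Okafor: Okafor 11–8.
Quinn vs Kaur: 2 to 17, Kaur.
Quinn vs Aoki: Quinn, 16–3.
Quinn beats Ahmed, Aoki; loses to Ferraro, Okafor, Kaur — 2 pairwise wins.

2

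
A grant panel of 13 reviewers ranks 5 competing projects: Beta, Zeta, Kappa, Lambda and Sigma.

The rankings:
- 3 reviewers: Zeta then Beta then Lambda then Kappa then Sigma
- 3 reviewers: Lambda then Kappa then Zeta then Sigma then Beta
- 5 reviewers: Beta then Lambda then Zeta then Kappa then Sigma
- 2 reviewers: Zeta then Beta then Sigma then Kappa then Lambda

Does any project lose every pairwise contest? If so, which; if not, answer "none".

Pairwise majorities:
Beta vs Zeta: Beta preferred on 5 ballots; Zeta wins 8–5.
Beta vs Kappa: Beta wins 10–3.
Beta vs Lambda: Beta is ranked higher on 3+5+2 = 10 ballots, Lambda on 3. Beta wins 10–3.
Beta vs Sigma: Beta wins 10–3.
Zeta vs Kappa: Zeta preferred on 3+5+2 = 10 ballots; Zeta wins 10–3.
Zeta vs Lambda: Lambda, 8–5.
Zeta vs Sigma: Zeta wins 13–0.
Kappa vs Lambda: Kappa is ranked higher on 2 ballots, Lambda on 11. Lambda wins 11–2.
Kappa–Sigma: Kappa 11–2.
Lambda vs Sigma: 11 to 2, Lambda.
Sigma loses to every other project — it is the Condorcet loser.

Sigma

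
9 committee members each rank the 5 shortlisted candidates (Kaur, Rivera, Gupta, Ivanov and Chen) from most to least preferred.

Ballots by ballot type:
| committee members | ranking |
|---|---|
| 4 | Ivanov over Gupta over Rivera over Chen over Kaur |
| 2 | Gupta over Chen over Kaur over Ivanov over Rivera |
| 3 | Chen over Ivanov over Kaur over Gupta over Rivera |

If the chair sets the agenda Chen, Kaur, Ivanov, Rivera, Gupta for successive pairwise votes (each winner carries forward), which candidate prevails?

Round 1: Chen vs Kaur — 9–0, Chen advances.
Round 2: Chen vs Ivanov — 5–4, Chen advances.
Round 3: Chen vs Rivera — 5–4, Chen advances.
Round 4: Chen vs Gupta — 3–6, Gupta advances.
Gupta survives the agenda.

Gupta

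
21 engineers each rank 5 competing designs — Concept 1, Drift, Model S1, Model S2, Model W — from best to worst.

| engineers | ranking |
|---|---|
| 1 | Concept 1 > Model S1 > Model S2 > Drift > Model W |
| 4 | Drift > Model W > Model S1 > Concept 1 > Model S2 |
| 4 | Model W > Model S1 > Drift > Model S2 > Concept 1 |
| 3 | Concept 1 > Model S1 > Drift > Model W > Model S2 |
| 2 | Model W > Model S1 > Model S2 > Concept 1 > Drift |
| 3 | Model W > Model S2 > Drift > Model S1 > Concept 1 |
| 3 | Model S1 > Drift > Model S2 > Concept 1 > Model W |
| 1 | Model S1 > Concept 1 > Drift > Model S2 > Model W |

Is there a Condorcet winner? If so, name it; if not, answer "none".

Pairwise majorities:
Concept 1 vs Drift: Drift, 14–7.
Concept 1 vs Model S1: Model S1, 17–4.
Concept 1 vs Model S2: Model S2 wins 12–9.
Concept 1 vs Model W: Concept 1 is ranked higher on 1+3+3+1 = 8 ballots, Model W on 13. Model W wins 13–8.
Drift vs Model S1: 4+3 = 7 for Drift, 14 for Model S1 — Model S1 by 14–7.
Drift vs Model S2: Drift wins 15–6.
Drift vs Model W: 12 to 9, Drift.
Model S1 vs Model S2: Model S1 preferred on 18 ballots; Model S1 wins 18–3.
Model S1 vs Model W: 1+3+3+1 = 8 for Model S1, 13 for Model W — Model W by 13–8.
Model S2 vs Model W: 5 to 16, Model W.
No design is unbeaten: Concept 1 loses to Drift; Drift loses to Model S1; Model S1 loses to Model W; Model S2 loses to Drift; Model W loses to Drift. In particular Drift > Model W > Model S1 > Drift is a majority cycle — no Condorcet winner exists.

none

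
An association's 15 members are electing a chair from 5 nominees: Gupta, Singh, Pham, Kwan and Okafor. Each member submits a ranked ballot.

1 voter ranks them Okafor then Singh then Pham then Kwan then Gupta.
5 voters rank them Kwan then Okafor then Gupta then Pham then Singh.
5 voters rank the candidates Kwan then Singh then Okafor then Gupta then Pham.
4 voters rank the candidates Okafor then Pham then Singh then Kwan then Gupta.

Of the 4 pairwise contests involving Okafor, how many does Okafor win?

3

Okafor against each rival (15 voters):
Okafor vs Gupta: Okafor is ranked higher on 1+5+5+4 = 15 ballots, Gupta on 0. Okafor wins 15–0.
Okafor vs Singh: 1+5+4 = 10 for Okafor, 5 for Singh — Okafor by 10–5.
Okafor vs Pham: 15 to 0, Okafor.
Okafor vs Kwan: Okafor is ranked higher on 1+4 = 5 ballots, Kwan on 10. Kwan wins 10–5.
Okafor beats Gupta, Singh, Pham; loses to Kwan — 3 pairwise wins.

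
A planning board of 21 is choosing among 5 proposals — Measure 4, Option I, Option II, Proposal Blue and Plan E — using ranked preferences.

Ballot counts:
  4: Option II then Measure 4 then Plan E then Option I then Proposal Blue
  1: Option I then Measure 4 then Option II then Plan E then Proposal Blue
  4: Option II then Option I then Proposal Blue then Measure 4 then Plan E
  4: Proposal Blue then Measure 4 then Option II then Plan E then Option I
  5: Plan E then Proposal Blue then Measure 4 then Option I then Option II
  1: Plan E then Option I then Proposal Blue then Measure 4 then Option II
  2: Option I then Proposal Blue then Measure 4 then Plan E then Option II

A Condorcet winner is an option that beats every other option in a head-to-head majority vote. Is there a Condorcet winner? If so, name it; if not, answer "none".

none

Check each pair by majority over 21 ballots:
Measure 4 vs Option I: Measure 4 preferred on 4+4+5 = 13 ballots; Measure 4 wins 13–8.
Measure 4 vs Option II: Measure 4 is ranked higher on 1+4+5+1+2 = 13 ballots, Option II on 8. Measure 4 wins 13–8.
Measure 4 vs Proposal Blue: 5 to 16, Proposal Blue.
Measure 4 vs Plan E: 4+1+4+4+2 = 15 for Measure 4, 6 for Plan E — Measure 4 by 15–6.
Option I vs Option II: Option I is ranked higher on 1+5+1+2 = 9 ballots, Option II on 12. Option II wins 12–9.
Option I vs Proposal Blue: 4+1+4+1+2 = 12 for Option I, 9 for Proposal Blue — Option I by 12–9.
Option I vs Plan E: Option I is ranked higher on 1+4+2 = 7 ballots, Plan E on 14. Plan E wins 14–7.
Option II vs Proposal Blue: 4+1+4 = 9 for Option II, 12 for Proposal Blue — Proposal Blue by 12–9.
Option II vs Plan E: Option II is ranked higher on 4+1+4+4 = 13 ballots, Plan E on 8. Option II wins 13–8.
Proposal Blue vs Plan E: Proposal Blue is ranked higher on 4+4+2 = 10 ballots, Plan E on 11. Plan E wins 11–10.
Each option drops at least one matchup (Measure 4 loses to Proposal Blue; Option I loses to Measure 4; Option II loses to Measure 4; Proposal Blue loses to Option I; Plan E loses to Measure 4); the cycle Measure 4 beats Option I beats Proposal Blue beats Measure 4 rules out a Condorcet winner.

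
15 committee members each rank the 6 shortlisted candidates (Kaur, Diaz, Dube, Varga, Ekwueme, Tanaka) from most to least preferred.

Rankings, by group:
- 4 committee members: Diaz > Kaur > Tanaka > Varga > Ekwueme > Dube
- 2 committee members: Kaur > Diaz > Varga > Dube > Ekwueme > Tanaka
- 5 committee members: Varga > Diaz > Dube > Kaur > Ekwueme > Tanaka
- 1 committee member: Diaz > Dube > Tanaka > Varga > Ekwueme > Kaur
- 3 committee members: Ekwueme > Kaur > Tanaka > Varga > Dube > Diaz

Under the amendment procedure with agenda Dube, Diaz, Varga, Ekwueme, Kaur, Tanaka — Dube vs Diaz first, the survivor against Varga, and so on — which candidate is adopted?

Round 1: Dube vs Diaz — 3–12, Diaz advances.
Round 2: Diaz vs Varga — 7–8, Varga advances.
Round 3: Varga vs Ekwueme — 12–3, Varga advances.
Round 4: Varga vs Kaur — 6–9, Kaur advances.
Round 5: Kaur vs Tanaka — 14–1, Kaur advances.
The agenda winner is Kaur.

Kaur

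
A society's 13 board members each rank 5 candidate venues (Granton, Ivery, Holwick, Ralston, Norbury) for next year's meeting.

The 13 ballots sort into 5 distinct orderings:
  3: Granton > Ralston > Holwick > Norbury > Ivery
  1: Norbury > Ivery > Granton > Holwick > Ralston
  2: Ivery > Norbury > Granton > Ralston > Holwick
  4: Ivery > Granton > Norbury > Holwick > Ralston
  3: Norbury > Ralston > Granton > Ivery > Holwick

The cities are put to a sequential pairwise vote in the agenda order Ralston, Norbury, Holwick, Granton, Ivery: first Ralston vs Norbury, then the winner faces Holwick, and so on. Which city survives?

Round 1: Ralston vs Norbury — 3–10, Norbury advances.
Round 2: Norbury vs Holwick — 10–3, Norbury advances.
Round 3: Norbury vs Granton — 6–7, Granton advances.
Round 4: Granton vs Ivery — 6–7, Ivery advances.
The agenda winner is Ivery.

Ivery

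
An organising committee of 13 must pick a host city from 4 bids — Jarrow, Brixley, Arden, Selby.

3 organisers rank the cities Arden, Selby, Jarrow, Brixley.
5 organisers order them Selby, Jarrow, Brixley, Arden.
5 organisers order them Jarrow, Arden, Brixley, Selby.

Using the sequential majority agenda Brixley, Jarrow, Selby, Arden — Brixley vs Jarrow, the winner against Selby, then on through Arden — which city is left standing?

Arden

Round 1: Brixley vs Jarrow — 0–13, Jarrow advances.
Round 2: Jarrow vs Selby — 5–8, Selby advances.
Round 3: Selby vs Arden — 5–8, Arden advances.
The agenda winner is Arden.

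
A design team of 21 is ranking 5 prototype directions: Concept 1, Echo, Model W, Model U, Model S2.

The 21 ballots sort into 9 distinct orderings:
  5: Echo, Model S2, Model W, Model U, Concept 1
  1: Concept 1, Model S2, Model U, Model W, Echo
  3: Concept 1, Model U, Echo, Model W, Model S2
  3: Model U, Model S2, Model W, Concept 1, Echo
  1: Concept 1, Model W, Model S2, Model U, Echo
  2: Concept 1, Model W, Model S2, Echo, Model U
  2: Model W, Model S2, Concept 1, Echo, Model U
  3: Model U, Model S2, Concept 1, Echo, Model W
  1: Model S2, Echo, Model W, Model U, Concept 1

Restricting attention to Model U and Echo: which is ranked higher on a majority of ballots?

Model U

Ballots ranking Model U above Echo: 1 + 3 + 3 + 1 + 3 = 11.
Ballots ranking Echo above Model U: 21 − 11 = 10.
Model U wins the head-to-head 11–10.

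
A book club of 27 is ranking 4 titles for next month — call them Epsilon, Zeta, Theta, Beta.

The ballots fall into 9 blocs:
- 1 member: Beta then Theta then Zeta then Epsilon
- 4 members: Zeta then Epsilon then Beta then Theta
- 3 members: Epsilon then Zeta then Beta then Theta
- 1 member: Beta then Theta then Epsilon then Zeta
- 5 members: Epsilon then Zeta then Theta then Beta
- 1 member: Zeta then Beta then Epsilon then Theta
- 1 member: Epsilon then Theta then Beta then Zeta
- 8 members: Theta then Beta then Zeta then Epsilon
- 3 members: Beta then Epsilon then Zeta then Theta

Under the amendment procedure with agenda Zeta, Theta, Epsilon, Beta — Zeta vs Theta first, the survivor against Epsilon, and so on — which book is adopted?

Round 1: Zeta vs Theta — 16–11, Zeta advances.
Round 2: Zeta vs Epsilon — 14–13, Zeta advances.
Round 3: Zeta vs Beta — 13–14, Beta advances.
Beta survives the agenda.

Beta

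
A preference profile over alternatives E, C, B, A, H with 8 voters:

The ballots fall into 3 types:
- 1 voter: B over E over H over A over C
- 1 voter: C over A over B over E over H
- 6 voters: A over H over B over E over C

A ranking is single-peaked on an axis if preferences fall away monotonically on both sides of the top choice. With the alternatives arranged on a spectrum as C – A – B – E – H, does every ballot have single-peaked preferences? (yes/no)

Axis positions: C=1, A=2, B=3, E=4, H=5.
Type 1 (peak B at position 3): ranking walks positions 3-4-5-2-1, expanding outward from the peak — single-peaked.
Type 2 (peak C at position 1): ranking walks positions 1-2-3-4-5, expanding outward from the peak — single-peaked.
Type 3: ranking walks positions 2-5-3-4-1; H is ranked above B even though B lies between H and the peak A on the axis — preferences dip and rise again. Not single-peaked.
Type 3 violates single-peakedness, so the profile is not single-peaked on this axis.

no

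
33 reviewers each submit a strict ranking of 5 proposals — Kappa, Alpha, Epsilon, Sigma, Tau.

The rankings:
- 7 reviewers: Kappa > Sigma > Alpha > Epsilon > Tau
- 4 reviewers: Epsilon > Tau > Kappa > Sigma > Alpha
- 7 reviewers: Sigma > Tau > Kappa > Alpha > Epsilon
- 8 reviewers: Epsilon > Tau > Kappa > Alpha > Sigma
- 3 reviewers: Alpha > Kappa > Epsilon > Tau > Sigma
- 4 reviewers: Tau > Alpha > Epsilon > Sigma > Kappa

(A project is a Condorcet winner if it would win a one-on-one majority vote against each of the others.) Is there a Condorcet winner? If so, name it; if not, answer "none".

none

Pairwise majorities:
Kappa vs Alpha: Kappa is ranked higher on 7+4+7+8 = 26 ballots, Alpha on 7. Kappa wins 26–7.
Kappa vs Epsilon: Kappa is ranked higher on 7+7+3 = 17 ballots, Epsilon on 16. Kappa wins 17–16.
Kappa vs Sigma: Kappa is ranked higher on 7+4+8+3 = 22 ballots, Sigma on 11. Kappa wins 22–11.
Kappa vs Tau: Kappa is ranked higher on 7+3 = 10 ballots, Tau on 23. Tau wins 23–10.
Alpha vs Epsilon: 21 to 12, Alpha.
Alpha vs Sigma: 8+3+4 = 15 for Alpha, 18 for Sigma — Sigma by 18–15.
Alpha vs Tau: 10 to 23, Tau.
Epsilon vs Sigma: 4+8+3+4 = 19 for Epsilon, 14 for Sigma — Epsilon by 19–14.
Epsilon vs Tau: 7+4+8+3 = 22 for Epsilon, 11 for Tau — Epsilon by 22–11.
Sigma vs Tau: 14 to 19, Tau.
No project is unbeaten: Kappa loses to Tau; Alpha loses to Kappa; Epsilon loses to Kappa; Sigma loses to Kappa; Tau loses to Epsilon. In particular Kappa beats Epsilon beats Tau beats Kappa is a majority cycle — no Condorcet winner exists.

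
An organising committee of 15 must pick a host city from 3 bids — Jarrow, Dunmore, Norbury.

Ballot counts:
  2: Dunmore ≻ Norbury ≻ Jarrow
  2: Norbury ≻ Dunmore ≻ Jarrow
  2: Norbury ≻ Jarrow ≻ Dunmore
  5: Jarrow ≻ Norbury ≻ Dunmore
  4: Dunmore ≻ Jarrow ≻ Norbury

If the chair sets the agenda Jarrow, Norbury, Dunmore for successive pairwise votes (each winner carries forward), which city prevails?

Dunmore

Round 1: Jarrow vs Norbury — 9–6, Jarrow advances.
Round 2: Jarrow vs Dunmore — 7–8, Dunmore advances.
Dunmore survives the agenda.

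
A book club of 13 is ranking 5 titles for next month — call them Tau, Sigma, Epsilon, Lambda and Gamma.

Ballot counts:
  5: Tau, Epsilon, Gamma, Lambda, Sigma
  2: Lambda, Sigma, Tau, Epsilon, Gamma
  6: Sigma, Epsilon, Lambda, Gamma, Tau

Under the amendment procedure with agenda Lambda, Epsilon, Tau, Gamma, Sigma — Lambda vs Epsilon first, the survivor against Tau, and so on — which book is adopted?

Round 1: Lambda vs Epsilon — 2–11, Epsilon advances.
Round 2: Epsilon vs Tau — 6–7, Tau advances.
Round 3: Tau vs Gamma — 7–6, Tau advances.
Round 4: Tau vs Sigma — 5–8, Sigma advances.
The agenda winner is Sigma.

Sigma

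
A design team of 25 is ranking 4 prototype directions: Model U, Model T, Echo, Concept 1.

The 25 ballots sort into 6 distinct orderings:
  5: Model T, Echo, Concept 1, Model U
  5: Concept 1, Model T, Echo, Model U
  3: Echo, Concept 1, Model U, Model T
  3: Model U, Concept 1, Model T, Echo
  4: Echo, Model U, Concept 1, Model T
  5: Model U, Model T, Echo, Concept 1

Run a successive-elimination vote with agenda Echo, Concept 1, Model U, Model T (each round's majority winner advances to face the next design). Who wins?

Round 1: Echo vs Concept 1 — 17–8, Echo advances.
Round 2: Echo vs Model U — 17–8, Echo advances.
Round 3: Echo vs Model T — 7–18, Model T advances.
Model T survives the agenda.

Model T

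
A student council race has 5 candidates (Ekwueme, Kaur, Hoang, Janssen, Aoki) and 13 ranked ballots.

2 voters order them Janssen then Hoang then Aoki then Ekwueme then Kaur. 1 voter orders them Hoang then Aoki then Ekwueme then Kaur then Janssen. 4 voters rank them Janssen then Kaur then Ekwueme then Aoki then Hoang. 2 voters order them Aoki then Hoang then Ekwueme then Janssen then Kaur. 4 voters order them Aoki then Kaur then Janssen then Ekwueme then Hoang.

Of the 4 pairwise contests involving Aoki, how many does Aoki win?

Aoki against each rival (13 voters):
Aoki vs Ekwueme: Aoki is ranked higher on 2+1+2+4 = 9 ballots, Ekwueme on 4. Aoki wins 9–4.
Aoki vs Kaur: Aoki, 9–4.
Aoki vs Hoang: Aoki wins 10–3.
Aoki vs Janssen: Aoki, 7–6.
Aoki beats Ekwueme, Kaur, Hoang, Janssen — 4 pairwise wins.

4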